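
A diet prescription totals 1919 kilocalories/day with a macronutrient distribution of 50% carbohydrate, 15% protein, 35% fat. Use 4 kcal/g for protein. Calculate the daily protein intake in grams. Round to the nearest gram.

Protein energy = 15% × 1919 = 287.85 kcal.
At 4 kcal/g: 287.85 ÷ 4 = 71.9625 g.

72 g/day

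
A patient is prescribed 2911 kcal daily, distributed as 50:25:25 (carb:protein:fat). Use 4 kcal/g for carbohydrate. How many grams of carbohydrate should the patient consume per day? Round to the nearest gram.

Carbohydrate energy = 50% × 2911 = 1455.5 kcal.
At 4 kcal/g: 1455.5 ÷ 4 = 363.875 g.

364 g/day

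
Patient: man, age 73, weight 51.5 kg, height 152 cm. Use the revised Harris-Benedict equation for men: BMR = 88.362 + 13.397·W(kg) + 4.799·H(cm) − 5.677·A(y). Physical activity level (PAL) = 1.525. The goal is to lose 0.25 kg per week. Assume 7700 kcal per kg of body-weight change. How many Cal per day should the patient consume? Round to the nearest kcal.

Harris-Benedict: BMR = 88.362 + 13.397(51.5) + 4.799(152) − 5.677(73) = 1093.3345 kcal/day.
TEE = 1093.3345 × 1.525 = 1667.3351 kcal/day.
Required daily deficit = 0.25 × 7700 ÷ 7 = 275 kcal/day.
Target intake = 1667.3351 − 275 = 1392.3351 kcal/day.

1392 Cal per day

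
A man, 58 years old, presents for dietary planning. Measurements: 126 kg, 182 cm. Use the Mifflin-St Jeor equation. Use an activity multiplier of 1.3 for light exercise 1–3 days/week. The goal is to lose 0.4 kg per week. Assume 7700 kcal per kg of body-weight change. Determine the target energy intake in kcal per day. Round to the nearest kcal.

2306 kcal per day

Mifflin-St Jeor (male): BMR = 10(126) + 6.25(182) − 5(58) + 5 = 1260 + 1137.5 − 290 + 5 = 2112.5 kcal/day.
TEE = 2112.5 × 1.3 = 2746.25 kcal/day.
Required daily deficit = 0.4 × 7700 ÷ 7 = 440 kcal/day.
Target intake = 2746.25 − 440 = 2306.25 kcal/day.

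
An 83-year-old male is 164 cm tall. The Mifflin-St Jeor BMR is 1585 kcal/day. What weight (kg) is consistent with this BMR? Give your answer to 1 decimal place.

1585 = 10·W + 6.25(164) − 5(83) + 5
10·W = 1585 − 615 = 970, so W = 97 kg.

97.0 kg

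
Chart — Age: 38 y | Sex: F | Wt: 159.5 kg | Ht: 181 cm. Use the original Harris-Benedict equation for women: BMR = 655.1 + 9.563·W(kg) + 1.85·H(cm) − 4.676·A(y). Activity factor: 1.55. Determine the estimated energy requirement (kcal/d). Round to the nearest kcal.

3623 kcal/d

Harris-Benedict: BMR = 655.1 + 9.563(159.5) + 1.85(181) − 4.676(38) = 2337.5605 kcal/day.
TEE = BMR × activity factor = 2337.5605 × 1.55 = 3623.2188 kcal/day.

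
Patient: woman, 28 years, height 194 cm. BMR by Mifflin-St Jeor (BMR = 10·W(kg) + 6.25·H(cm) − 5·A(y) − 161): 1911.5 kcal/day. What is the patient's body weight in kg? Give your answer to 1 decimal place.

1911.5 = 10·W + 6.25(194) − 5(28) − 161
10·W = 1911.5 − 911.5 = 1000, so W = 100 kg.

100.0 kg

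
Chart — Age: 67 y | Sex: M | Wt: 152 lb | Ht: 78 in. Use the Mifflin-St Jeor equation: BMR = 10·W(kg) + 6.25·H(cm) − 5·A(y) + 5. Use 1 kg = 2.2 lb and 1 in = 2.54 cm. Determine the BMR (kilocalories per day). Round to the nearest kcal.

1599 kilocalories per day

Convert to metric: weight = 152 ÷ 2.2 = 69.0909 kg; height = 78 × 2.54 = 198.12 cm.
Mifflin-St Jeor (male): BMR = 10(69.0909) + 6.25(198.12) − 5(67) + 5 = 690.9091 + 1238.25 − 335 + 5 = 1599.1591 kcal/day.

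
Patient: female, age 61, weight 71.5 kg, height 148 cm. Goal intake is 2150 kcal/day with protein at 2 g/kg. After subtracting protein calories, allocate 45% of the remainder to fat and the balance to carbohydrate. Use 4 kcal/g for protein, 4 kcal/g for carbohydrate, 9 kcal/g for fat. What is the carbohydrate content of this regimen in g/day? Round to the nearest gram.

Protein = 2 × 71.5 = 143 g → 143 × 4 = 572 kcal.
Non-protein calories = 2150 − 572 = 1578 kcal.
Fat: 45% × 1578 = 710.1 kcal; carbohydrate: 867.9 kcal.
Carbohydrate: 867.9 kcal ÷ 4 kcal/g = 216.975 g.

217 g/day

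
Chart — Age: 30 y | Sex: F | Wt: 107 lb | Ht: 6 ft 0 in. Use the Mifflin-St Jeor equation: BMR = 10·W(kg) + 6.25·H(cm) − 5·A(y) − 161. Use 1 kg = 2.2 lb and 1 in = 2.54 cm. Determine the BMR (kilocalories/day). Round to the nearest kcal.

Convert to metric: weight = 107 ÷ 2.2 = 48.6364 kg; height = (6×12 + 0) × 2.54 = 72 × 2.54 = 182.88 cm.
Mifflin-St Jeor (female): BMR = 10(48.6364) + 6.25(182.88) − 5(30) − 161 = 486.3636 + 1143 − 150 − 161 = 1318.3636 kcal/day.

1318 kilocalories/day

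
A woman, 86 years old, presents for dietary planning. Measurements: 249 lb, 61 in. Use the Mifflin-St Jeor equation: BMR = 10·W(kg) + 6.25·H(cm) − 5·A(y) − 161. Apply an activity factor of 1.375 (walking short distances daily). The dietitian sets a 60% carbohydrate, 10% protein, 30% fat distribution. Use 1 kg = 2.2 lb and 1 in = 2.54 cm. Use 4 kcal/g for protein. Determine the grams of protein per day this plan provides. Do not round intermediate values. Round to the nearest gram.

Convert to metric: weight = 249 ÷ 2.2 = 113.1818 kg; height = 61 × 2.54 = 154.94 cm.
Mifflin-St Jeor (female): BMR = 10(113.1818) + 6.25(154.94) − 5(86) − 161 = 1131.8182 + 968.375 − 430 − 161 = 1509.1932 kcal/day.
TEE = 1509.1932 × 1.375 = 2075.1406 kcal/day.
Protein energy = 10% × 2075.1406 = 207.5141 kcal.
Protein = 207.5141 ÷ 4 kcal/g = 51.8785 g.

52 g/day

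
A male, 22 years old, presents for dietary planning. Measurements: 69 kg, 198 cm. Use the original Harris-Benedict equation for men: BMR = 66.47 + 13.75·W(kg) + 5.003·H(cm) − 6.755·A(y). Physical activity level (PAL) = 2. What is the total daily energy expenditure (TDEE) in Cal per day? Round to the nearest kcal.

Harris-Benedict: BMR = 66.47 + 13.75(69) + 5.003(198) − 6.755(22) = 1857.204 kcal/day.
TEE = BMR × activity factor = 1857.204 × 2 = 3714.408 kcal/day.

3714 Cal per day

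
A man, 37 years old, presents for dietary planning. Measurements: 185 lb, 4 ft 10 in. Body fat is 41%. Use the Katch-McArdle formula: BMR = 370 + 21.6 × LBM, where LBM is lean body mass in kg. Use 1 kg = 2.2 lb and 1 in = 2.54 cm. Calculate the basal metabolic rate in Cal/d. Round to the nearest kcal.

1442 Cal/d

Convert to metric: weight = 185 ÷ 2.2 = 84.0909 kg; height = (4×12 + 10) × 2.54 = 58 × 2.54 = 147.32 cm.
LBM = 84.0909 × (1 − 0.41) = 49.6136 kg. Katch-McArdle: BMR = 370 + 21.6 × 49.6136 = 1441.6545 kcal/day.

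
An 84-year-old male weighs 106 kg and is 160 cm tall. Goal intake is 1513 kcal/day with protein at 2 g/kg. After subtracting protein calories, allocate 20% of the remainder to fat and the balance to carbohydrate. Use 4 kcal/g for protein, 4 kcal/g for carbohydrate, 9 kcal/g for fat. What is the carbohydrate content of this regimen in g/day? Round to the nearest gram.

133 g/day

Protein = 2 × 106 = 212 g → 212 × 4 = 848 kcal.
Non-protein calories = 1513 − 848 = 665 kcal.
Fat: 20% × 665 = 133 kcal; carbohydrate: 532 kcal.
Carbohydrate: 532 kcal ÷ 4 kcal/g = 133 g.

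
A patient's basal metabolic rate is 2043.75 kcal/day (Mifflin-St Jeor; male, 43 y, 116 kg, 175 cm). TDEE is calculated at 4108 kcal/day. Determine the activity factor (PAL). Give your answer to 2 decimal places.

Activity factor = TEE ÷ BMR = 4108 ÷ 2043.75 = 2.01.

2.01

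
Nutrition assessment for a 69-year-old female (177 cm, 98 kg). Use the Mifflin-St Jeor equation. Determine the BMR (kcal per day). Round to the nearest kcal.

Mifflin-St Jeor (female): BMR = 10(98) + 6.25(177) − 5(69) − 161 = 980 + 1106.25 − 345 − 161 = 1580.25 kcal/day.

1580 kcal per day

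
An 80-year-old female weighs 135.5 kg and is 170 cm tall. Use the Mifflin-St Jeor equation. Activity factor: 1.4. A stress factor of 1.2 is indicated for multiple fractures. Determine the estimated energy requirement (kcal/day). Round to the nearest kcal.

3119 kcal/day

Mifflin-St Jeor (female): BMR = 10(135.5) + 6.25(170) − 5(80) − 161 = 1355 + 1062.5 − 400 − 161 = 1856.5 kcal/day.
TEE = BMR × activity factor = 1856.5 × 1.4 = 2599.1 kcal/day.
Apply stress factor: 2599.1 × 1.2 = 3118.92 kcal/day.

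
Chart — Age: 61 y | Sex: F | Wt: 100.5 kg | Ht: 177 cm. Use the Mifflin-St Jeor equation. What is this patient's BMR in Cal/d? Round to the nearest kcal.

Mifflin-St Jeor (female): BMR = 10(100.5) + 6.25(177) − 5(61) − 161 = 1005 + 1106.25 − 305 − 161 = 1645.25 kcal/day.

1645 Cal/d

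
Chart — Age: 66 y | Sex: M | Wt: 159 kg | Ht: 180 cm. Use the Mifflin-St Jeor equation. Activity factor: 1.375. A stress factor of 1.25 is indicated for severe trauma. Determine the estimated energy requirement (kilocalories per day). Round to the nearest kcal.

Mifflin-St Jeor (male): BMR = 10(159) + 6.25(180) − 5(66) + 5 = 1590 + 1125 − 330 + 5 = 2390 kcal/day.
TEE = BMR × activity factor = 2390 × 1.375 = 3286.25 kcal/day.
Apply stress factor: 3286.25 × 1.25 = 4107.8125 kcal/day.

4108 kilocalories per day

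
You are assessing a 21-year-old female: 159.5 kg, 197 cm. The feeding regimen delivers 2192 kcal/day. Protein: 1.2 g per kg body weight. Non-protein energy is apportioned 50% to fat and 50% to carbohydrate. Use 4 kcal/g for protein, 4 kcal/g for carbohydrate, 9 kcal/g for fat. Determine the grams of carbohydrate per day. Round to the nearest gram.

178 g/day

Protein = 1.2 × 159.5 = 191.4 g → 191.4 × 4 = 765.6 kcal.
Non-protein calories = 2192 − 765.6 = 1426.4 kcal.
Fat: 50% × 1426.4 = 713.2 kcal; carbohydrate: 713.2 kcal.
Carbohydrate: 713.2 kcal ÷ 4 kcal/g = 178.3 g.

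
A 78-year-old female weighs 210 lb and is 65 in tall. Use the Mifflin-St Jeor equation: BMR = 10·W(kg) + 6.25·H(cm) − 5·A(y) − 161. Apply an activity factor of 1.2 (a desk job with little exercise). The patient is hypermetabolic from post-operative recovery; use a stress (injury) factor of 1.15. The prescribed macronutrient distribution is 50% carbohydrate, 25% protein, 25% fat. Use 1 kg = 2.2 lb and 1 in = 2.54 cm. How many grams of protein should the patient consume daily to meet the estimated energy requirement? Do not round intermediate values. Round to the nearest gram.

124 g/day

Convert to metric: weight = 210 ÷ 2.2 = 95.4545 kg; height = 65 × 2.54 = 165.1 cm.
Mifflin-St Jeor (female): BMR = 10(95.4545) + 6.25(165.1) − 5(78) − 161 = 954.5455 + 1031.875 − 390 − 161 = 1435.4205 kcal/day.
TEE = 1435.4205 × 1.2 = 1722.5045 kcal/day.
With stress factor 1.15: 1722.5045 × 1.15 = 1980.8802 kcal/day.
Protein energy = 25% × 1980.8802 = 495.2201 kcal.
Protein = 495.2201 ÷ 4 kcal/g = 123.805 g.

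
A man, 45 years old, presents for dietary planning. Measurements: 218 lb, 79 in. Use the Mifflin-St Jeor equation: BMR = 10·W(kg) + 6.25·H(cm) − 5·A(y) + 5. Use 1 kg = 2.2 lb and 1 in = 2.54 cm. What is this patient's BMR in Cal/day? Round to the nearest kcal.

2025 Cal/day

Convert to metric: weight = 218 ÷ 2.2 = 99.0909 kg; height = 79 × 2.54 = 200.66 cm.
Mifflin-St Jeor (male): BMR = 10(99.0909) + 6.25(200.66) − 5(45) + 5 = 990.9091 + 1254.125 − 225 + 5 = 2025.0341 kcal/day.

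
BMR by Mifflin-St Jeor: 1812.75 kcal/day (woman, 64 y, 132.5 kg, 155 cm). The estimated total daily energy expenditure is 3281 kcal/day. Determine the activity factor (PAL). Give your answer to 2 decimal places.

Activity factor = TEE ÷ BMR = 3281 ÷ 1812.75 = 1.81.

1.81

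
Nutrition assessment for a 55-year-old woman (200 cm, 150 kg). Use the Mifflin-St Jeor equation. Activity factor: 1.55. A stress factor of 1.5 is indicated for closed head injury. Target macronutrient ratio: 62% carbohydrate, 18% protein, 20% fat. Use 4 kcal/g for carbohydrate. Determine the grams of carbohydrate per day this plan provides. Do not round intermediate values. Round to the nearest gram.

Mifflin-St Jeor (female): BMR = 10(150) + 6.25(200) − 5(55) − 161 = 1500 + 1250 − 275 − 161 = 2314 kcal/day.
TEE = 2314 × 1.55 = 3586.7 kcal/day.
With stress factor 1.5: 3586.7 × 1.5 = 5380.05 kcal/day.
Carbohydrate energy = 62% × 5380.05 = 3335.631 kcal.
Carbohydrate = 3335.631 ÷ 4 kcal/g = 833.9078 g.

834 g/day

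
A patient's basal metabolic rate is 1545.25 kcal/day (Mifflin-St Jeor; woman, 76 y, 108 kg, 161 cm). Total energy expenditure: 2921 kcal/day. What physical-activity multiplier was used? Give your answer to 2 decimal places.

1.89

Activity factor = TEE ÷ BMR = 2921 ÷ 1545.25 = 1.89.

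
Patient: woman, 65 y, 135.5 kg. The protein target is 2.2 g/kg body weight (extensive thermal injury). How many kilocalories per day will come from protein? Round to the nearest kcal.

1192 kcal/day

Protein = 2.2 g/kg × 135.5 kg = 298.1 g/day.
Protein energy = 298.1 g × 4 kcal/g = 1192.4 kcal/day.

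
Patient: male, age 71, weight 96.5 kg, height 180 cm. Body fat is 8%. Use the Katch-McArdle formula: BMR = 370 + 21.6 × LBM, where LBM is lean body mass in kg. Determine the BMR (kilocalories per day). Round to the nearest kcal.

2288 kilocalories per day

LBM = 96.5 × (1 − 0.08) = 88.78 kg. Katch-McArdle: BMR = 370 + 21.6 × 88.78 = 2287.648 kcal/day.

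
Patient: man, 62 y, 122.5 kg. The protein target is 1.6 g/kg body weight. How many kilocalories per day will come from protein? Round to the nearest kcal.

Protein = 1.6 g/kg × 122.5 kg = 196 g/day.
Protein energy = 196 g × 4 kcal/g = 784 kcal/day.

784 kcal/day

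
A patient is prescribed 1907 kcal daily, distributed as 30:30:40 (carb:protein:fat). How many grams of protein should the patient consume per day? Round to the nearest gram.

143 g/day

Protein energy = 30% × 1907 = 572.1 kcal.
At 4 kcal/g: 572.1 ÷ 4 = 143.025 g.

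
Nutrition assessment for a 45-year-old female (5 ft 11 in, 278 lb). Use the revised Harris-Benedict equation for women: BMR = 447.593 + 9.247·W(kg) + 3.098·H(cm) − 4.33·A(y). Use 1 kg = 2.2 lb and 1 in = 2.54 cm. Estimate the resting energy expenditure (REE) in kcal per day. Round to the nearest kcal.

1980 kcal per day

Convert to metric: weight = 278 ÷ 2.2 = 126.3636 kg; height = (5×12 + 11) × 2.54 = 71 × 2.54 = 180.34 cm.
Harris-Benedict: BMR = 447.593 + 9.247(126.3636) + 3.098(180.34) − 4.33(45) = 1979.9209 kcal/day.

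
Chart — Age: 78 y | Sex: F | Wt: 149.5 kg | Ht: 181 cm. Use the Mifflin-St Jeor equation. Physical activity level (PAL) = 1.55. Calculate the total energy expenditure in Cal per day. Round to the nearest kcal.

3217 Cal per day

Mifflin-St Jeor (female): BMR = 10(149.5) + 6.25(181) − 5(78) − 161 = 1495 + 1131.25 − 390 − 161 = 2075.25 kcal/day.
TEE = BMR × activity factor = 2075.25 × 1.55 = 3216.6375 kcal/day.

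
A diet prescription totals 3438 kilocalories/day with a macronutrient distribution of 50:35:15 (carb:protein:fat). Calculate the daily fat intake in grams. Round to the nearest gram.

57 g/day

Fat energy = 15% × 3438 = 515.7 kcal.
At 9 kcal/g: 515.7 ÷ 9 = 57.3 g.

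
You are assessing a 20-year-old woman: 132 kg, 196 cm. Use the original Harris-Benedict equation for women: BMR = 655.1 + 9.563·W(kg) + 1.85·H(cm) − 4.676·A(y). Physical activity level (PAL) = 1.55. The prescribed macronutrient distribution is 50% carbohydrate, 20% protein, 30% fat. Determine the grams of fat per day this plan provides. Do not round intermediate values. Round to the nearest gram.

Harris-Benedict: BMR = 655.1 + 9.563(132) + 1.85(196) − 4.676(20) = 2186.496 kcal/day.
TEE = 2186.496 × 1.55 = 3389.0688 kcal/day.
Fat energy = 30% × 3389.0688 = 1016.7206 kcal.
Fat = 1016.7206 ÷ 9 kcal/g = 112.969 g.

113 g/day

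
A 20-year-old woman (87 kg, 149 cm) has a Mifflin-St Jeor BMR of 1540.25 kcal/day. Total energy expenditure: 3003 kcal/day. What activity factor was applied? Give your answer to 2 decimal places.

Activity factor = TEE ÷ BMR = 3003 ÷ 1540.25 = 1.95.

1.95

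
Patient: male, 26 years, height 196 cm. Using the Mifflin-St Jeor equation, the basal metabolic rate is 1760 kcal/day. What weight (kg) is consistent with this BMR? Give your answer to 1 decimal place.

66.0 kg

1760 = 10·W + 6.25(196) − 5(26) + 5
10·W = 1760 − 1100 = 660, so W = 66 kg.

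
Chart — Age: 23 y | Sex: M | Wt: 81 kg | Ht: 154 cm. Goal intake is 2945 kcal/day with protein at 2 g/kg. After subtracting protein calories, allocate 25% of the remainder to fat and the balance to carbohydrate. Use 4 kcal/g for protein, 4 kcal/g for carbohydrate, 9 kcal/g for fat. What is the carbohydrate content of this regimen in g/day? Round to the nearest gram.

431 g/day

Protein = 2 × 81 = 162 g → 162 × 4 = 648 kcal.
Non-protein calories = 2945 − 648 = 2297 kcal.
Fat: 25% × 2297 = 574.25 kcal; carbohydrate: 1722.75 kcal.
Carbohydrate: 1722.75 kcal ÷ 4 kcal/g = 430.6875 g.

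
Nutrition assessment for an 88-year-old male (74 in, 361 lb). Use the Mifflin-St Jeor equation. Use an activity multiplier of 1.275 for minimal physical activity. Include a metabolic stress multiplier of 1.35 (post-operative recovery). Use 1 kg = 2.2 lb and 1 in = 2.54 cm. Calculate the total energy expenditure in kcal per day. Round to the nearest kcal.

Convert to metric: weight = 361 ÷ 2.2 = 164.0909 kg; height = 74 × 2.54 = 187.96 cm.
Mifflin-St Jeor (male): BMR = 10(164.0909) + 6.25(187.96) − 5(88) + 5 = 1640.9091 + 1174.75 − 440 + 5 = 2380.6591 kcal/day.
TEE = BMR × activity factor = 2380.6591 × 1.275 = 3035.3403 kcal/day.
Apply stress factor: 3035.3403 × 1.35 = 4097.7095 kcal/day.

4098 kcal per day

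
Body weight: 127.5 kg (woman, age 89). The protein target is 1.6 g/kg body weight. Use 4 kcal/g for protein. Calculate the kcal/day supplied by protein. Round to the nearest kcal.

Protein = 1.6 g/kg × 127.5 kg = 204 g/day.
Protein energy = 204 g × 4 kcal/g = 816 kcal/day.

816 kcal/day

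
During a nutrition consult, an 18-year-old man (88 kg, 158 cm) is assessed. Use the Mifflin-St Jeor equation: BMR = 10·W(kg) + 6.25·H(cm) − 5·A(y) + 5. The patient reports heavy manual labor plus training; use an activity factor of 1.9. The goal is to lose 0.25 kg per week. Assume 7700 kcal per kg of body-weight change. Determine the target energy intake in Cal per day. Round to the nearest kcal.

Mifflin-St Jeor (male): BMR = 10(88) + 6.25(158) − 5(18) + 5 = 880 + 987.5 − 90 + 5 = 1782.5 kcal/day.
TEE = 1782.5 × 1.9 = 3386.75 kcal/day.
Required daily deficit = 0.25 × 7700 ÷ 7 = 275 kcal/day.
Target intake = 3386.75 − 275 = 3111.75 kcal/day.

3112 Cal per day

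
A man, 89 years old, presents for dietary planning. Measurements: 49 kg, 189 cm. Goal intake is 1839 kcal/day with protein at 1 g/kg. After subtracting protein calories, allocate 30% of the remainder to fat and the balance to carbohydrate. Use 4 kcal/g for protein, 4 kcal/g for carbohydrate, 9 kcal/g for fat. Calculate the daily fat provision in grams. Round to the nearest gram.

55 g/day

Protein = 1 × 49 = 49 g → 49 × 4 = 196 kcal.
Non-protein calories = 1839 − 196 = 1643 kcal.
Fat: 30% × 1643 = 492.9 kcal; carbohydrate: 1150.1 kcal.
Fat: 492.9 kcal ÷ 9 kcal/g = 54.7667 g.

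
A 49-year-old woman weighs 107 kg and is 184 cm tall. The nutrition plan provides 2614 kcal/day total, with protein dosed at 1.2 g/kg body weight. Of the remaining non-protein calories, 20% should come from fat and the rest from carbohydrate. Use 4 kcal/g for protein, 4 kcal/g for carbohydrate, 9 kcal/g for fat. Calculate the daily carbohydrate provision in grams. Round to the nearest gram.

420 g/day

Protein = 1.2 × 107 = 128.4 g → 128.4 × 4 = 513.6 kcal.
Non-protein calories = 2614 − 513.6 = 2100.4 kcal.
Fat: 20% × 2100.4 = 420.08 kcal; carbohydrate: 1680.32 kcal.
Carbohydrate: 1680.32 kcal ÷ 4 kcal/g = 420.08 g.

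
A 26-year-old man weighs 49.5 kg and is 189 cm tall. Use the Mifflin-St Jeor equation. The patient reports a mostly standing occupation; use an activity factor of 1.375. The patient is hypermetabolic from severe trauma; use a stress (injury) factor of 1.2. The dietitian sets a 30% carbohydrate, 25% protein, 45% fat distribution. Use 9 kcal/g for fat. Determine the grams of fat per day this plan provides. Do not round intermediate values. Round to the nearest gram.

128 g/day

Mifflin-St Jeor (male): BMR = 10(49.5) + 6.25(189) − 5(26) + 5 = 495 + 1181.25 − 130 + 5 = 1551.25 kcal/day.
TEE = 1551.25 × 1.375 = 2132.9688 kcal/day.
With stress factor 1.2: 2132.9688 × 1.2 = 2559.5625 kcal/day.
Fat energy = 45% × 2559.5625 = 1151.8031 kcal.
Fat = 1151.8031 ÷ 9 kcal/g = 127.9781 g.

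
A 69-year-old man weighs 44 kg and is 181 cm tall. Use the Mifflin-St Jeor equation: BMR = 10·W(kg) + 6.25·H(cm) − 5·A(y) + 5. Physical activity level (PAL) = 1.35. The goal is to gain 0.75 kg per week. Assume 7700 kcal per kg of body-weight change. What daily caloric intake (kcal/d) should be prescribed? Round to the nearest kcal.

Mifflin-St Jeor (male): BMR = 10(44) + 6.25(181) − 5(69) + 5 = 440 + 1131.25 − 345 + 5 = 1231.25 kcal/day.
TEE = 1231.25 × 1.35 = 1662.1875 kcal/day.
Required daily surplus = 0.75 × 7700 ÷ 7 = 825 kcal/day.
Target intake = 1662.1875 + 825 = 2487.1875 kcal/day.

2487 kcal/d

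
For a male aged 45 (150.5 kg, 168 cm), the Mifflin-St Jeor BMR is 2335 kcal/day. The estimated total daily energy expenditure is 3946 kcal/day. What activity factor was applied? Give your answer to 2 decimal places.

1.69

Activity factor = TEE ÷ BMR = 3946 ÷ 2335 = 1.69.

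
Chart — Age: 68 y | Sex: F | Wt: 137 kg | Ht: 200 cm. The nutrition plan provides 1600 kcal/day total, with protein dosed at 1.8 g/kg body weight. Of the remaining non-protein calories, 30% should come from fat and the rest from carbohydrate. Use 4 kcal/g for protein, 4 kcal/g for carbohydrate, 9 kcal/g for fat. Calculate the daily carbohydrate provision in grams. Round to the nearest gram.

Protein = 1.8 × 137 = 246.6 g → 246.6 × 4 = 986.4 kcal.
Non-protein calories = 1600 − 986.4 = 613.6 kcal.
Fat: 30% × 613.6 = 184.08 kcal; carbohydrate: 429.52 kcal.
Carbohydrate: 429.52 kcal ÷ 4 kcal/g = 107.38 g.

107 g/day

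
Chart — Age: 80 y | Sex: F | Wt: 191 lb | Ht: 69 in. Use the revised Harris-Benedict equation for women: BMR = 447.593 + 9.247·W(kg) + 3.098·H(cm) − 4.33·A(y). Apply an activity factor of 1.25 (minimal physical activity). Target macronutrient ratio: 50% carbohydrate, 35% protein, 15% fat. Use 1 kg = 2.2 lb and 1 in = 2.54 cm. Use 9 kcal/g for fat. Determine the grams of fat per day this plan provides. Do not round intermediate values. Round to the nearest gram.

Convert to metric: weight = 191 ÷ 2.2 = 86.8182 kg; height = 69 × 2.54 = 175.26 cm.
Harris-Benedict: BMR = 447.593 + 9.247(86.8182) + 3.098(175.26) − 4.33(80) = 1446.9562 kcal/day.
TEE = 1446.9562 × 1.25 = 1808.6953 kcal/day.
Fat energy = 15% × 1808.6953 = 271.3043 kcal.
Fat = 271.3043 ÷ 9 kcal/g = 30.1449 g.

30 g/day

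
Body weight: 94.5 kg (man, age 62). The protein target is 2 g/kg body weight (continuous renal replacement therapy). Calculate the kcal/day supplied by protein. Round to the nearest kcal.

756 kcal/day

Protein = 2 g/kg × 94.5 kg = 189 g/day.
Protein energy = 189 g × 4 kcal/g = 756 kcal/day.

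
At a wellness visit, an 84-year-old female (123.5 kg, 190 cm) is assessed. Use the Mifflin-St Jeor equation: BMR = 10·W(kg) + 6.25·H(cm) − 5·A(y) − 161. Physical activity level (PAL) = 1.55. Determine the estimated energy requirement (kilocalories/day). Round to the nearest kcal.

Mifflin-St Jeor (female): BMR = 10(123.5) + 6.25(190) − 5(84) − 161 = 1235 + 1187.5 − 420 − 161 = 1841.5 kcal/day.
TEE = BMR × activity factor = 1841.5 × 1.55 = 2854.325 kcal/day.

2854 kilocalories/day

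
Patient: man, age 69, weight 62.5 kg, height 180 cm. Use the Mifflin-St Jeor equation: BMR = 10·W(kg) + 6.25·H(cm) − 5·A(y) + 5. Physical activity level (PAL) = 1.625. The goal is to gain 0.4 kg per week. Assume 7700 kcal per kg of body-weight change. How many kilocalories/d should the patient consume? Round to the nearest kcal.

Mifflin-St Jeor (male): BMR = 10(62.5) + 6.25(180) − 5(69) + 5 = 625 + 1125 − 345 + 5 = 1410 kcal/day.
TEE = 1410 × 1.625 = 2291.25 kcal/day.
Required daily surplus = 0.4 × 7700 ÷ 7 = 440 kcal/day.
Target intake = 2291.25 + 440 = 2731.25 kcal/day.

2731 kilocalories/d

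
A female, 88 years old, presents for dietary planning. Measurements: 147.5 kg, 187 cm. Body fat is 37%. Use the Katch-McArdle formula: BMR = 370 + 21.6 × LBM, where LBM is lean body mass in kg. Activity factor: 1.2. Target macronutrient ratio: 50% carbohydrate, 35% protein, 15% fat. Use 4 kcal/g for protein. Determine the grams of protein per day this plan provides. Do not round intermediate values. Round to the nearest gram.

LBM = 147.5 × (1 − 0.37) = 92.925 kg. Katch-McArdle: BMR = 370 + 21.6 × 92.925 = 2377.18 kcal/day.
TEE = 2377.18 × 1.2 = 2852.616 kcal/day.
Protein energy = 35% × 2852.616 = 998.4156 kcal.
Protein = 998.4156 ÷ 4 kcal/g = 249.6039 g.

250 g/day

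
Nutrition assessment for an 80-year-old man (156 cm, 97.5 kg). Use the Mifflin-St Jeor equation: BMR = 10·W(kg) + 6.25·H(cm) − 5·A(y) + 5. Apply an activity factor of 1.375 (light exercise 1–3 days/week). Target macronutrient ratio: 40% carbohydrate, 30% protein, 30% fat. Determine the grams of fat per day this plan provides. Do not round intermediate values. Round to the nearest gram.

Mifflin-St Jeor (male): BMR = 10(97.5) + 6.25(156) − 5(80) + 5 = 975 + 975 − 400 + 5 = 1555 kcal/day.
TEE = 1555 × 1.375 = 2138.125 kcal/day.
Fat energy = 30% × 2138.125 = 641.4375 kcal.
Fat = 641.4375 ÷ 9 kcal/g = 71.2708 g.

71 g/day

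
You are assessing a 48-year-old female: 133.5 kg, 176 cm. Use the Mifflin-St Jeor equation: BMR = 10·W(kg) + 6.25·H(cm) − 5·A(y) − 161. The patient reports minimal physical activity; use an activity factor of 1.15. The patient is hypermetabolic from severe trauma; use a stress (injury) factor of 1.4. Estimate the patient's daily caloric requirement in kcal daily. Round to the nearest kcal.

Mifflin-St Jeor (female): BMR = 10(133.5) + 6.25(176) − 5(48) − 161 = 1335 + 1100 − 240 − 161 = 2034 kcal/day.
TEE = BMR × activity factor = 2034 × 1.15 = 2339.1 kcal/day.
Apply stress factor: 2339.1 × 1.4 = 3274.74 kcal/day.

3275 kcal daily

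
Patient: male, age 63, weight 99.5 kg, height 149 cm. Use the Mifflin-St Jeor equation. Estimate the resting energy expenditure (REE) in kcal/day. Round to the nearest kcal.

Mifflin-St Jeor (male): BMR = 10(99.5) + 6.25(149) − 5(63) + 5 = 995 + 931.25 − 315 + 5 = 1616.25 kcal/day.

1616 kcal/day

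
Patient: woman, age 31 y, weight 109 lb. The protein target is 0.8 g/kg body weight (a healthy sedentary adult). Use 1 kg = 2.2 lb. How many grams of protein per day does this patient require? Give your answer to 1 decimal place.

39.6 g/day

Weight in kg = 109 ÷ 2.2 = 49.5455 kg.
Protein = 0.8 g/kg × 49.5455 kg = 39.6364 g/day.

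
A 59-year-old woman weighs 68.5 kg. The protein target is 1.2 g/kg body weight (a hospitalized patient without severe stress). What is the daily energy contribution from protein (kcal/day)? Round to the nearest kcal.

Protein = 1.2 g/kg × 68.5 kg = 82.2 g/day.
Protein energy = 82.2 g × 4 kcal/g = 328.8 kcal/day.

329 kcal/day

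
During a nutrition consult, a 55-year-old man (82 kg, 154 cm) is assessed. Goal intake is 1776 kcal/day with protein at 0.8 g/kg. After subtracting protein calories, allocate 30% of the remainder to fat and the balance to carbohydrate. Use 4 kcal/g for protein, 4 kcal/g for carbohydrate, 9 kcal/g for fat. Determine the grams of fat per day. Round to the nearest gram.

Protein = 0.8 × 82 = 65.6 g → 65.6 × 4 = 262.4 kcal.
Non-protein calories = 1776 − 262.4 = 1513.6 kcal.
Fat: 30% × 1513.6 = 454.08 kcal; carbohydrate: 1059.52 kcal.
Fat: 454.08 kcal ÷ 9 kcal/g = 50.4533 g.

50 g/day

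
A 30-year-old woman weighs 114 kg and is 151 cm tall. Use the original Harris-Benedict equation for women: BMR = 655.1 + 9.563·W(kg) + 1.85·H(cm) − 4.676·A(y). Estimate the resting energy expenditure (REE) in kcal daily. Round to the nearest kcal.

1884 kcal daily

Harris-Benedict: BMR = 655.1 + 9.563(114) + 1.85(151) − 4.676(30) = 1884.352 kcal/day.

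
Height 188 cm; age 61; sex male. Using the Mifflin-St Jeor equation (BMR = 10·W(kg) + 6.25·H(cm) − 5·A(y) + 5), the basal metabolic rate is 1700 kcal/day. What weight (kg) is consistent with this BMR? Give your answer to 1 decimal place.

82.5 kg

1700 = 10·W + 6.25(188) − 5(61) + 5
10·W = 1700 − 875 = 825, so W = 82.5 kg.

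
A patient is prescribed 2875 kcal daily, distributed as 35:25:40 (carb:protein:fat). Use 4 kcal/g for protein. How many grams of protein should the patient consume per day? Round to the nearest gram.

Protein energy = 25% × 2875 = 718.75 kcal.
At 4 kcal/g: 718.75 ÷ 4 = 179.6875 g.

180 g/day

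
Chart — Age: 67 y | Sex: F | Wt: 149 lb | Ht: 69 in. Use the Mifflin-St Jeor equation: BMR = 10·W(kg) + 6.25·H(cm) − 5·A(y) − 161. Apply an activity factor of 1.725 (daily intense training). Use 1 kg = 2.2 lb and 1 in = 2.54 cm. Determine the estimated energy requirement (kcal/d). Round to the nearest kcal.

Convert to metric: weight = 149 ÷ 2.2 = 67.7273 kg; height = 69 × 2.54 = 175.26 cm.
Mifflin-St Jeor (female): BMR = 10(67.7273) + 6.25(175.26) − 5(67) − 161 = 677.2727 + 1095.375 − 335 − 161 = 1276.6477 kcal/day.
TEE = BMR × activity factor = 1276.6477 × 1.725 = 2202.2173 kcal/day.

2202 kcal/d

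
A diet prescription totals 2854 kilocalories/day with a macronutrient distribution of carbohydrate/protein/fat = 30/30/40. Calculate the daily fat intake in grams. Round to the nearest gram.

Fat energy = 40% × 2854 = 1141.6 kcal.
At 9 kcal/g: 1141.6 ÷ 9 = 126.8444 g.

127 g/day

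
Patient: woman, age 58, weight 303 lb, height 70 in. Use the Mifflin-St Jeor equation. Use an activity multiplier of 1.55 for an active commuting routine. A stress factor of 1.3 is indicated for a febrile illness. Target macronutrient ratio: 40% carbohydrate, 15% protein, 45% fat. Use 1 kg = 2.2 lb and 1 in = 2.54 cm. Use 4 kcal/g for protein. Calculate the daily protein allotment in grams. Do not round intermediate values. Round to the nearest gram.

154 g/day

Convert to metric: weight = 303 ÷ 2.2 = 137.7273 kg; height = 70 × 2.54 = 177.8 cm.
Mifflin-St Jeor (female): BMR = 10(137.7273) + 6.25(177.8) − 5(58) − 161 = 1377.2727 + 1111.25 − 290 − 161 = 2037.5227 kcal/day.
TEE = 2037.5227 × 1.55 = 3158.1602 kcal/day.
With stress factor 1.3: 3158.1602 × 1.3 = 4105.6083 kcal/day.
Protein energy = 15% × 4105.6083 = 615.8412 kcal.
Protein = 615.8412 ÷ 4 kcal/g = 153.9603 g.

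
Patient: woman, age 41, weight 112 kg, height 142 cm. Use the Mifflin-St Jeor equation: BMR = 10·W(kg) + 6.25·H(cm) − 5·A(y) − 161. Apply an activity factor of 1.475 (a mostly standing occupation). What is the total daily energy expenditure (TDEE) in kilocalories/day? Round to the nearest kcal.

2421 kilocalories/day

Mifflin-St Jeor (female): BMR = 10(112) + 6.25(142) − 5(41) − 161 = 1120 + 887.5 − 205 − 161 = 1641.5 kcal/day.
TEE = BMR × activity factor = 1641.5 × 1.475 = 2421.2125 kcal/day.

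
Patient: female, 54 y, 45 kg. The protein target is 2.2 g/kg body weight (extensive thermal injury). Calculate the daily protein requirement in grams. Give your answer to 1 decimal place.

Protein = 2.2 g/kg × 45 kg = 99 g/day.

99.0 g/day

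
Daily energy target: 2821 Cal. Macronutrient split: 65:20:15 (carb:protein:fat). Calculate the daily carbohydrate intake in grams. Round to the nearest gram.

458 g/day

Carbohydrate energy = 65% × 2821 = 1833.65 kcal.
At 4 kcal/g: 1833.65 ÷ 4 = 458.4125 g.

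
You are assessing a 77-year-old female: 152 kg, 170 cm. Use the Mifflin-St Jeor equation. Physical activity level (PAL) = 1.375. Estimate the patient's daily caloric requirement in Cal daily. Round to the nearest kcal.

2800 Cal daily

Mifflin-St Jeor (female): BMR = 10(152) + 6.25(170) − 5(77) − 161 = 1520 + 1062.5 − 385 − 161 = 2036.5 kcal/day.
TEE = BMR × activity factor = 2036.5 × 1.375 = 2800.1875 kcal/day.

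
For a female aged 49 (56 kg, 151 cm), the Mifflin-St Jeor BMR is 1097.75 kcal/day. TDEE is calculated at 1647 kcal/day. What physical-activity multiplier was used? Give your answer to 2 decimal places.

Activity factor = TEE ÷ BMR = 1647 ÷ 1097.75 = 1.5.

1.50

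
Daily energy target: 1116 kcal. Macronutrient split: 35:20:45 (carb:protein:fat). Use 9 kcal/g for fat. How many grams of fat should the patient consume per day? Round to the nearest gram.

56 g/day

Fat energy = 45% × 1116 = 502.2 kcal.
At 9 kcal/g: 502.2 ÷ 9 = 55.8 g.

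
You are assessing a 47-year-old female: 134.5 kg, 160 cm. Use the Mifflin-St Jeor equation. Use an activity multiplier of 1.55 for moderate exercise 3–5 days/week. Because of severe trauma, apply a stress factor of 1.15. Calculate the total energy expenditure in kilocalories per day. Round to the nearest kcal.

3474 kilocalories per day

Mifflin-St Jeor (female): BMR = 10(134.5) + 6.25(160) − 5(47) − 161 = 1345 + 1000 − 235 − 161 = 1949 kcal/day.
TEE = BMR × activity factor = 1949 × 1.55 = 3020.95 kcal/day.
Apply stress factor: 3020.95 × 1.15 = 3474.0925 kcal/day.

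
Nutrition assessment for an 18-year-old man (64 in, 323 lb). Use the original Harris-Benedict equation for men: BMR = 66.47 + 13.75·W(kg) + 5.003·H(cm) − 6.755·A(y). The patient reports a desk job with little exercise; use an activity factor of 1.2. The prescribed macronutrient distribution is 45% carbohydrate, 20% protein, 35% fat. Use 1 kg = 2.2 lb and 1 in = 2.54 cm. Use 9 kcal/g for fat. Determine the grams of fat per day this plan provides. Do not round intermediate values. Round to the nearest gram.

Convert to metric: weight = 323 ÷ 2.2 = 146.8182 kg; height = 64 × 2.54 = 162.56 cm.
Harris-Benedict: BMR = 66.47 + 13.75(146.8182) + 5.003(162.56) − 6.755(18) = 2776.9177 kcal/day.
TEE = 2776.9177 × 1.2 = 3332.3012 kcal/day.
Fat energy = 35% × 3332.3012 = 1166.3054 kcal.
Fat = 1166.3054 ÷ 9 kcal/g = 129.5895 g.

130 g/day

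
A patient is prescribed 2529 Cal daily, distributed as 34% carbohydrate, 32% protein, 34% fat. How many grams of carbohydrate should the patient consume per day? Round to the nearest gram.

Carbohydrate energy = 34% × 2529 = 859.86 kcal.
At 4 kcal/g: 859.86 ÷ 4 = 214.965 g.

215 g/day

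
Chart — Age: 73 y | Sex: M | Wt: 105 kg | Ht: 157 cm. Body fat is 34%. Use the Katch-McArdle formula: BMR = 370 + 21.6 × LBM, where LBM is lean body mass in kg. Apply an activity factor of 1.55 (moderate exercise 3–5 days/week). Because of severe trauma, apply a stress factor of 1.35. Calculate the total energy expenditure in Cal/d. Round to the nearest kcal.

3906 Cal/d

LBM = 105 × (1 − 0.34) = 69.3 kg. Katch-McArdle: BMR = 370 + 21.6 × 69.3 = 1866.88 kcal/day.
TEE = BMR × activity factor = 1866.88 × 1.55 = 2893.664 kcal/day.
Apply stress factor: 2893.664 × 1.35 = 3906.4464 kcal/day.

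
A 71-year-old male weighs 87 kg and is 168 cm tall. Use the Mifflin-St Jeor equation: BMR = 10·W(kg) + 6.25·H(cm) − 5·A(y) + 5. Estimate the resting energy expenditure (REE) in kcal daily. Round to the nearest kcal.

1570 kcal daily

Mifflin-St Jeor (male): BMR = 10(87) + 6.25(168) − 5(71) + 5 = 870 + 1050 − 355 + 5 = 1570 kcal/day.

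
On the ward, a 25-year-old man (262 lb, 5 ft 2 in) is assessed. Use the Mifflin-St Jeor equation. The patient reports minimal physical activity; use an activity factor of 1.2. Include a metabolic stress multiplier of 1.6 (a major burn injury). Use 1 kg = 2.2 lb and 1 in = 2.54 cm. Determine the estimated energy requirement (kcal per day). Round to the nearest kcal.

Convert to metric: weight = 262 ÷ 2.2 = 119.0909 kg; height = (5×12 + 2) × 2.54 = 62 × 2.54 = 157.48 cm.
Mifflin-St Jeor (male): BMR = 10(119.0909) + 6.25(157.48) − 5(25) + 5 = 1190.9091 + 984.25 − 125 + 5 = 2055.1591 kcal/day.
TEE = BMR × activity factor = 2055.1591 × 1.2 = 2466.1909 kcal/day.
Apply stress factor: 2466.1909 × 1.6 = 3945.9055 kcal/day.

3946 kcal per day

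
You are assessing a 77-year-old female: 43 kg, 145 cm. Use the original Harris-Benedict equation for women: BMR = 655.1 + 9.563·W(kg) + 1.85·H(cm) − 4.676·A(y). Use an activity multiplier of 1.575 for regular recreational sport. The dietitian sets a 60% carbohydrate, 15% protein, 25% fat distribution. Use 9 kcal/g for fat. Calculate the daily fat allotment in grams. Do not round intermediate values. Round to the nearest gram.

Harris-Benedict: BMR = 655.1 + 9.563(43) + 1.85(145) − 4.676(77) = 974.507 kcal/day.
TEE = 974.507 × 1.575 = 1534.8485 kcal/day.
Fat energy = 25% × 1534.8485 = 383.7121 kcal.
Fat = 383.7121 ÷ 9 kcal/g = 42.6347 g.

43 g/day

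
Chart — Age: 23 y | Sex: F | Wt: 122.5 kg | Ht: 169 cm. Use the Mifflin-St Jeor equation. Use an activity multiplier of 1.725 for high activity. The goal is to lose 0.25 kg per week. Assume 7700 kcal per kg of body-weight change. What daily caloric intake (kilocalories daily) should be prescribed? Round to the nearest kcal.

Mifflin-St Jeor (female): BMR = 10(122.5) + 6.25(169) − 5(23) − 161 = 1225 + 1056.25 − 115 − 161 = 2005.25 kcal/day.
TEE = 2005.25 × 1.725 = 3459.0563 kcal/day.
Required daily deficit = 0.25 × 7700 ÷ 7 = 275 kcal/day.
Target intake = 3459.0563 − 275 = 3184.0563 kcal/day.

3184 kilocalories daily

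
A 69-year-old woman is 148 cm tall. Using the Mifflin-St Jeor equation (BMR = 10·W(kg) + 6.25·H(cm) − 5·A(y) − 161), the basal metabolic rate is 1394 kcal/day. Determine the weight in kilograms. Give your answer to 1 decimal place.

97.5 kg

1394 = 10·W + 6.25(148) − 5(69) − 161
10·W = 1394 − 419 = 975, so W = 97.5 kg.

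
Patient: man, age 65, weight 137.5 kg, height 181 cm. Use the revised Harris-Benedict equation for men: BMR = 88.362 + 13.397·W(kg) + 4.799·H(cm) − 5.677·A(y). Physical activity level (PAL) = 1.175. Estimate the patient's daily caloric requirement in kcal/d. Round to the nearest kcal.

2855 kcal/d

Harris-Benedict: BMR = 88.362 + 13.397(137.5) + 4.799(181) − 5.677(65) = 2430.0635 kcal/day.
TEE = BMR × activity factor = 2430.0635 × 1.175 = 2855.3246 kcal/day.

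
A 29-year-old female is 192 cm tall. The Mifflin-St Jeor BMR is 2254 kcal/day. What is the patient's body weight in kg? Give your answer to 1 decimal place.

136.0 kg

2254 = 10·W + 6.25(192) − 5(29) − 161
10·W = 2254 − 894 = 1360, so W = 136 kg.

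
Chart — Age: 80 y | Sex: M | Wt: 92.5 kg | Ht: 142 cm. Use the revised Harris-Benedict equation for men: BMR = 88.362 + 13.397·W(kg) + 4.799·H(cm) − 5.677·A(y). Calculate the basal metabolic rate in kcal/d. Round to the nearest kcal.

Harris-Benedict: BMR = 88.362 + 13.397(92.5) + 4.799(142) − 5.677(80) = 1554.8825 kcal/day.

1555 kcal/d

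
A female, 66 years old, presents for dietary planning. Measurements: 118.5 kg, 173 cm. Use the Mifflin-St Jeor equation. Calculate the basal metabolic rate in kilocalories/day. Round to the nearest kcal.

1775 kilocalories/day

Mifflin-St Jeor (female): BMR = 10(118.5) + 6.25(173) − 5(66) − 161 = 1185 + 1081.25 − 330 − 161 = 1775.25 kcal/day.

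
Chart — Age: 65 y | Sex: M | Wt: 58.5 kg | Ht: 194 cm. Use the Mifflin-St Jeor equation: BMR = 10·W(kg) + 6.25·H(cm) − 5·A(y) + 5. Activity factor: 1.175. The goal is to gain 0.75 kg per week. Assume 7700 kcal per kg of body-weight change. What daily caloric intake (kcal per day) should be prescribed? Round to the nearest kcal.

Mifflin-St Jeor (male): BMR = 10(58.5) + 6.25(194) − 5(65) + 5 = 585 + 1212.5 − 325 + 5 = 1477.5 kcal/day.
TEE = 1477.5 × 1.175 = 1736.0625 kcal/day.
Required daily surplus = 0.75 × 7700 ÷ 7 = 825 kcal/day.
Target intake = 1736.0625 + 825 = 2561.0625 kcal/day.

2561 kcal per day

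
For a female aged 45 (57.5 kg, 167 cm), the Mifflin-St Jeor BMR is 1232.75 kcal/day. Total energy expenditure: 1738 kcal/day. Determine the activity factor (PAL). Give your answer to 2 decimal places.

Activity factor = TEE ÷ BMR = 1738 ÷ 1232.75 = 1.41.

1.41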